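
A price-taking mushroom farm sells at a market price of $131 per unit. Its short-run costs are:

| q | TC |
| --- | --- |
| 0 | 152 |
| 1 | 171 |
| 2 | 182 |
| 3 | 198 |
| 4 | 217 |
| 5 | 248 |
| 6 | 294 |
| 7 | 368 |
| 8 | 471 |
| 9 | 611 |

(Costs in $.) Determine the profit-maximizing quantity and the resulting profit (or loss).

Tabulate TR − TC: q=0: -152; q=1: -40; q=2: 80; q=3: 195; q=4: 307; q=5: 407; q=6: 492; q=7: 549; q=8: 577; q=9: 568.
Profit is maximized at q = 8. AVC there is 319/8 = $39.88 ≤ P, so producing beats shutting down (which would give -$152).

q = 8; profit = $577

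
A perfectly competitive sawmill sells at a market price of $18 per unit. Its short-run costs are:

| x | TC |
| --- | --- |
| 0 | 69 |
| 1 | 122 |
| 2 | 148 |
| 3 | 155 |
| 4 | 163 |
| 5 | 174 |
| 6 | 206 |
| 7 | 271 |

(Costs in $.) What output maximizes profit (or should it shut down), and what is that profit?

x = 0 (shut down); profit = -$69

Profit at each row (π = 18x − TC): x=0: -69; x=1: -104; x=2: -112; x=3: -101; x=4: -91; x=5: -84; x=6: -98; x=7: -145.
Profit is highest at x = 0. Equivalently, the lowest AVC in the table is 105/5 ≈ $21 at x = 5, and P = $18 falls below it — price never covers variable cost, so the firm shuts down and loses only its fixed cost.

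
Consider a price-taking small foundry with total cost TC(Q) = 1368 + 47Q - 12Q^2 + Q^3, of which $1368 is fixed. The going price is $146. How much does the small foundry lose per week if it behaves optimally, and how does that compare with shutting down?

Profit = -$158 at Q = 11

AVC = 47 - 12Q + Q^2 has its minimum $11 at Q = 6; price $146 clears that bar, so the firm operates.
MC = 47 - 24Q + 3Q^2. Setting P = MC and taking the root on the rising branch gives Q* = 11.
TR = 146·11 = 1606. TC = 1368 + 396 = 1764. Profit = 1606 − 1764 = -$158.
By producing, the firm covers all variable cost plus $1210 of fixed cost; shutting down would lose the full $1368.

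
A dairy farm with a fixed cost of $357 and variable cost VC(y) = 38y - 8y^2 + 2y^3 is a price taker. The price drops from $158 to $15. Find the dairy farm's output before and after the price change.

Output falls from 6 to 0 (the firm shuts down)

AVC = 38 - 8y + 2y^2, minimized at y = 2 where min AVC = $30. MC = 38 - 16y + 6y^2.
At P = $158 ≥ min AVC, set P = MC on the rising branch: y = 6.
At P = $15 < min AVC = $30, price no longer covers variable cost at any output, so the firm shuts down: y = 0.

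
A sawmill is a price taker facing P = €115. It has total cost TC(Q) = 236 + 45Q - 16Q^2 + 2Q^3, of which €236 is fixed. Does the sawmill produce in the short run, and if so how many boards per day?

Produce at Q = 7

Variable cost is VC = 45Q - 16Q^2 + 2Q^3, so AVC = VC/Q = 45 - 16Q + 2Q^2 and MC = dTC/dQ = 45 - 32Q + 6Q^2.
AVC hits its minimum where MC = AVC, at Q = 4, giving min AVC = 45 - 16·4 + 2·4^2 = €13.
P = €115 exceeds min AVC = €13, so the firm stays open.
Set P = MC: 115 = 45 - 32Q + 6Q^2 → -70 - 32Q + 6Q^2 = 0. The roots are Q = -5/3 and Q = 7; the profit-maximizing output is on the rising part of MC, so Q* = 7.
Check: AVC at Q = 7 is €31 ≤ P, so revenue covers variable cost.
Profit = P·Q − TC = 115·7 − 453 = €352.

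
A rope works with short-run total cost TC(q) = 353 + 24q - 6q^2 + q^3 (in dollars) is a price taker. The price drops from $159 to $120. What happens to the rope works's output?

MC = 24 - 12q + 3q^2; the shutdown threshold is min AVC = $15 (at q = 3).
At P = $159 ≥ min AVC, set P = MC on the rising branch: q = 9.
At P = $120 ≥ min AVC, set P = MC: q = 8. The firm stays open but cuts output.

Output falls from 9 to 8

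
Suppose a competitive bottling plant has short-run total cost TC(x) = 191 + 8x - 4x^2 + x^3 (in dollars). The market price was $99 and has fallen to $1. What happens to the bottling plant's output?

Output falls from 7 to 0 (the firm shuts down)

MC = 8 - 8x + 3x^2; the shutdown threshold is min AVC = $4 (at x = 2).
With P = $99 above the shutdown price, P = MC gives x = 7.
At P = $1 < min AVC = $4, price no longer covers variable cost at any output, so the firm shuts down: x = 0.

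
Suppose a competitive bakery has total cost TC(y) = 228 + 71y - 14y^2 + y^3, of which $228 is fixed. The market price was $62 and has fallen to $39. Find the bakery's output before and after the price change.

AVC = 71 - 14y + y^2, minimized at y = 7 where min AVC = $22. MC = 71 - 28y + 3y^2.
With P = $62 above the shutdown price, P = MC gives y = 9.
At P = $39 ≥ min AVC, set P = MC: y = 8. The firm stays open but cuts output.

Output falls from 9 to 8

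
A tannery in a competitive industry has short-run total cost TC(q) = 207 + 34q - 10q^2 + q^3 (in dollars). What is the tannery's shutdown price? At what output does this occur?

$9 per unit, at q = 5

The firm shuts down when price falls below the minimum of average variable cost. AVC = VC/q = 34 - 10q + q^2.
At the minimum of AVC, MC = AVC. MC = 34 - 20q + 3q^2; setting MC = AVC gives 2q^2 - 10q = 0, so q = 5. min AVC = 9.
For P < $9 the firm produces nothing.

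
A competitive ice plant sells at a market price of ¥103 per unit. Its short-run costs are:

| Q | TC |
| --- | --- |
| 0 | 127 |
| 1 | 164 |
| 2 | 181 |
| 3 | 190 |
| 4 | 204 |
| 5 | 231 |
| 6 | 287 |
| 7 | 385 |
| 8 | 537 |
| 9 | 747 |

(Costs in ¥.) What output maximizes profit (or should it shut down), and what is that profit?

Tabulate TR − TC: Q=0: -127; Q=1: -61; Q=2: 25; Q=3: 119; Q=4: 208; Q=5: 284; Q=6: 331; Q=7: 336; Q=8: 287; Q=9: 180.
Profit is maximized at Q = 7. AVC there is 258/7 = ¥36.86 ≤ P, so producing beats shutting down (which would give -¥127).

Q = 7; profit = ¥336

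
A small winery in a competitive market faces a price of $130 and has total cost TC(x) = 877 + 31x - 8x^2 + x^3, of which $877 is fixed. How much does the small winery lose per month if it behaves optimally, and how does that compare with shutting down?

Profit = -$67 at x = 9

AVC = 31 - 8x + x^2; min AVC = $15 at x = 4. Since P = $130 ≥ min AVC, the firm produces.
MC = 31 - 16x + 3x^2. Setting P = MC and taking the root on the rising branch gives x* = 9.
TR = 130·9 = 1170. TC = 877 + 360 = 1237. Profit = 1170 − 1237 = -$67.
That loss of $67 beats the $877 the firm would lose by shutting down; producing recovers $810 of fixed cost.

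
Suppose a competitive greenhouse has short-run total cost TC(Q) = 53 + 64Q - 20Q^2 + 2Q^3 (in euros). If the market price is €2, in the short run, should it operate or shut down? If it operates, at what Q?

Shut down

Strip out fixed cost: VC = 64Q - 20Q^2 + 2Q^3. Then AVC = 64 - 20Q + 2Q^2 and MC = 64 - 40Q + 6Q^2.
AVC is minimized where dAVC/dQ = -20 + 4Q = 0, at Q = 5; min AVC = 64 - 20·5 + 2·5^2 = €14.
P = €2 lies below min AVC = €14; no output level covers variable cost.
Shutting down limits the loss to fixed cost, €53.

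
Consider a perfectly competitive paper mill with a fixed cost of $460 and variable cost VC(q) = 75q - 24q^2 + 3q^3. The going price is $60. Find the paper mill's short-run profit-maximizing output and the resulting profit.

Profit = -$310 at q = 5

AVC = 75 - 24q + 3q^2; min AVC = $27 at q = 4. Since P = $60 ≥ min AVC, the firm produces.
MC = 75 - 48q + 9q^2. Setting P = MC and taking the root on the rising branch gives q* = 5.
TR = 60·5 = 300. TC = 460 + 150 = 610. Profit = 300 − 610 = -$310.
By producing, the firm covers all variable cost plus $150 of fixed cost; shutting down would lose the full $460.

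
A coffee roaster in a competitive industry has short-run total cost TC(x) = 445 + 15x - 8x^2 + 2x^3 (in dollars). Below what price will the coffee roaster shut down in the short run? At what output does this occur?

The shutdown price is the minimum of AVC. VC = 15x - 8x^2 + 2x^3, so AVC = 15 - 8x + 2x^2.
At the minimum of AVC, MC = AVC. MC = 15 - 16x + 6x^2; setting MC = AVC gives 4x^2 - 8x = 0, so x = 2. min AVC = 7.
For P < $7 the firm produces nothing.

$7 per unit, at x = 2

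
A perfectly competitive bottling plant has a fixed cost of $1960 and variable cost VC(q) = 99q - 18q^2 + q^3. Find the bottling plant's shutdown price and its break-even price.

Shutdown price = $18; break-even price = $183

AVC = 99 - 18q + q^2; minimized at q = 9, giving min AVC = $18. That is the shutdown price.
ATC = 1960/q + 99 - 18q + q^2. Setting dATC/dq = −1960/q^2 − 18 + 2q = 0 gives q = 14 (since 2·14^3 − 18·14^2 = 1960).
min ATC = 1960/14 + 99 − 18·14 + 14^2 = $183. That is the break-even price.
Between these two prices the firm operates at a loss; above $183 it earns a profit.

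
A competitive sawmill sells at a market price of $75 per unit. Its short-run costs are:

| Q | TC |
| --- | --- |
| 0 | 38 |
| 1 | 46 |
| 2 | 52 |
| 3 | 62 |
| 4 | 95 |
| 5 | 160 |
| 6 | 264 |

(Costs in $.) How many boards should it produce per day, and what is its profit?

Tabulate TR − TC: Q=0: -38; Q=1: 29; Q=2: 98; Q=3: 163; Q=4: 205; Q=5: 215; Q=6: 186.
Profit is maximized at Q = 5. AVC there is 122/5 = $24.40 ≤ P, so producing beats shutting down (which would give -$38).

Q = 5; profit = $215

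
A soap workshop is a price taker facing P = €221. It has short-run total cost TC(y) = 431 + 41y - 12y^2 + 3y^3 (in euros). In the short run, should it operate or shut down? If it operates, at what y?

Produce at y = 6

From TC, MC = TC'(y) = 41 - 24y + 9y^2 and AVC = VC/y = 41 - 12y + 3y^2.
AVC hits its minimum where MC = AVC, at y = 2, giving min AVC = 41 - 12·2 + 3·2^2 = €29.
Since P = €221 ≥ min AVC = €29, price covers variable cost and the firm should produce.
P = MC gives -180 - 24y + 9y^2 = 0, with roots -10/3 and 6. Take the larger (rising MC): y* = 6.
Check: AVC at y = 6 is €77 ≤ P, so revenue covers variable cost.
Profit = P·y − TC = 221·6 − 893 = €433.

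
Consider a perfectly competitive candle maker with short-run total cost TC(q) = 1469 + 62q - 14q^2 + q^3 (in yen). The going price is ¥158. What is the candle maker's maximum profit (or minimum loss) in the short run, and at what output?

AVC = 62 - 14q + q^2 has its minimum ¥13 at q = 7; price ¥158 clears that bar, so the firm operates.
MC = 62 - 28q + 3q^2. Setting P = MC and taking the root on the rising branch gives q* = 12.
TR = 158·12 = 1896. TC = 1469 + 456 = 1925. Profit = 1896 − 1925 = -¥29.
Shutting down would mean losing the fixed cost of ¥1469, so operating at a loss of ¥29 is better by ¥1440.

Profit = -¥29 at q = 12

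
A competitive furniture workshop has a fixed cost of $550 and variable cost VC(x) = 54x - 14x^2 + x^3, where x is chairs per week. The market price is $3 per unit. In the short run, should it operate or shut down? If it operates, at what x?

Shut down

From TC, MC = TC'(x) = 54 - 28x + 3x^2 and AVC = VC/x = 54 - 14x + x^2.
AVC hits its minimum where MC = AVC, at x = 7, giving min AVC = 54 - 14·7 + 7^2 = $5.
With P < min AVC ($3 < $5), every unit sold adds to the loss.
The firm minimizes its loss by shutting down and losing only its fixed cost of $550.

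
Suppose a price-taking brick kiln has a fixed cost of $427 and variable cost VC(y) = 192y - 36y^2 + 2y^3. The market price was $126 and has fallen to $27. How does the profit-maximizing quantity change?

Output falls from 11 to 0 (the firm shuts down)

AVC = 192 - 36y + 2y^2, minimized at y = 9 where min AVC = $30. MC = 192 - 72y + 6y^2.
With P = $126 above the shutdown price, P = MC gives y = 11.
At P = $27 < min AVC = $30, price no longer covers variable cost at any output, so the firm shuts down: y = 0.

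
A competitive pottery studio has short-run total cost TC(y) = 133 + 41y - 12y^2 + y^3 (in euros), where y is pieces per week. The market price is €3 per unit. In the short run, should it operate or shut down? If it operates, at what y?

Strip out fixed cost: VC = 41y - 12y^2 + y^3. Then AVC = 41 - 12y + y^2 and MC = 41 - 24y + 3y^2.
AVC hits its minimum where MC = AVC, at y = 6, giving min AVC = 41 - 12·6 + 6^2 = €5.
P = €3 lies below min AVC = €5; no output level covers variable cost.
The firm minimizes its loss by shutting down and losing only its fixed cost of €133.

Shut down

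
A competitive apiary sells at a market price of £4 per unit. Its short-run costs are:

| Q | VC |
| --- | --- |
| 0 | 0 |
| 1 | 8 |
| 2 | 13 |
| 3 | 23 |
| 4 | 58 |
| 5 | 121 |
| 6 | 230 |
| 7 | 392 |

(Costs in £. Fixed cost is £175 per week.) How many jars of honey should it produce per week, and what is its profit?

Compute π = P·Q − TC at each output: Q=0: -175; Q=1: -179; Q=2: -180; Q=3: -186; Q=4: -217; Q=5: -276; Q=6: -381; Q=7: -539.
Profit is highest at Q = 0. Equivalently, the lowest AVC in the table is 13/2 ≈ £6.50 at Q = 2, and P = £4 falls below it — price never covers variable cost, so the firm shuts down and loses only its fixed cost.

Q = 0 (shut down); profit = -£175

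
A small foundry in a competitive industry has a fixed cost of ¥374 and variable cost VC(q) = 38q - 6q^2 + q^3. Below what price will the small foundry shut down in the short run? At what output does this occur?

¥29 per unit, at q = 3

Short-run supply begins at min AVC. From VC = 38q - 6q^2 + q^3, AVC = 38 - 6q + q^2.
dAVC/dq = -6 + 2q = 0 gives q = 3. min AVC = 38 - 6·3 + 3^2 = 29.
So the shutdown price is ¥29.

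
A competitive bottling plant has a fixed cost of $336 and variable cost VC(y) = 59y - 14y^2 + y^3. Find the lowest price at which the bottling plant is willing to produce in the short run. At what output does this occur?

Short-run supply begins at min AVC. From VC = 59y - 14y^2 + y^3, AVC = 59 - 14y + y^2.
At the minimum of AVC, MC = AVC. MC = 59 - 28y + 3y^2; setting MC = AVC gives 2y^2 - 14y = 0, so y = 7. min AVC = 10.
The firm shuts down for any P below $10.

$10 per unit, at y = 7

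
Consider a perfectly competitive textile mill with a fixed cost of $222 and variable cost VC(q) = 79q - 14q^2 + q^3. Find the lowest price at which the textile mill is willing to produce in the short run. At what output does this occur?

$30 per unit, at q = 7

Short-run supply begins at min AVC. From VC = 79q - 14q^2 + q^3, AVC = 79 - 14q + q^2.
At the minimum of AVC, MC = AVC. MC = 79 - 28q + 3q^2; setting MC = AVC gives 2q^2 - 14q = 0, so q = 7. min AVC = 30.
So the shutdown price is $30.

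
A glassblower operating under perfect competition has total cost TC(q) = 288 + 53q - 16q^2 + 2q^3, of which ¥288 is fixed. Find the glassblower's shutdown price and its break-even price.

AVC = 53 - 16q + 2q^2; minimized at q = 4, giving min AVC = ¥21. That is the shutdown price.
ATC = 288/q + 53 - 16q + 2q^2. Setting dATC/dq = −288/q^2 − 16 + 4q = 0 gives q = 6 (since 4·6^3 − 16·6^2 = 288).
min ATC = 288/6 + 53 − 16·6 + 2·6^2 = ¥77. That is the break-even price.
For ¥21 ≤ P < ¥77 the firm produces at a loss; below ¥21 it shuts down.

Shutdown price = ¥21; break-even price = ¥77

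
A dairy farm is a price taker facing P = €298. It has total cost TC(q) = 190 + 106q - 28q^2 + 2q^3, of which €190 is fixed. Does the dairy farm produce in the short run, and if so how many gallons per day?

From TC, MC = TC'(q) = 106 - 56q + 6q^2 and AVC = VC/q = 106 - 28q + 2q^2.
The AVC parabola has its vertex at q = 28/4 = 7, where AVC = 106 - 28·7 + 2·7^2 = €8.
Since P = €298 ≥ min AVC = €8, price covers variable cost and the firm should produce.
Set P = MC: 298 = 106 - 56q + 6q^2 → -192 - 56q + 6q^2 = 0. The roots are q = -8/3 and q = 12; the profit-maximizing output is on the rising part of MC, so q* = 12.
Check: AVC at q = 12 is €58 ≤ P, so revenue covers variable cost.
Profit = P·q − TC = 298·12 − 886 = €2690.

Produce at q = 12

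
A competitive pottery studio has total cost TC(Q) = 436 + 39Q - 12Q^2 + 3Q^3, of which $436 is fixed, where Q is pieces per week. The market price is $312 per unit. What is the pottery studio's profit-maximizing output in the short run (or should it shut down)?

Variable cost is VC = 39Q - 12Q^2 + 3Q^3, so AVC = VC/Q = 39 - 12Q + 3Q^2 and MC = dTC/dQ = 39 - 24Q + 9Q^2.
AVC is minimized where dAVC/dQ = -12 + 6Q = 0, at Q = 2; min AVC = 39 - 12·2 + 3·2^2 = $27.
Because $312 ≥ $27, revenue can cover variable cost; the firm operates.
Set P = MC: 312 = 39 - 24Q + 9Q^2 → -273 - 24Q + 9Q^2 = 0. The roots are Q = -13/3 and Q = 7; the profit-maximizing output is on the rising part of MC, so Q* = 7.
Check: AVC at Q = 7 is $102 ≤ P, so revenue covers variable cost.
Profit = P·Q − TC = 312·7 − 1150 = $1034.

Produce at Q = 7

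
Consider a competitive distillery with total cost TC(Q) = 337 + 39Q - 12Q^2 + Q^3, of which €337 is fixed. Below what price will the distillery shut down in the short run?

The firm shuts down when price falls below the minimum of average variable cost. AVC = VC/Q = 39 - 12Q + Q^2.
At the minimum of AVC, MC = AVC. MC = 39 - 24Q + 3Q^2; setting MC = AVC gives 2Q^2 - 12Q = 0, so Q = 6. min AVC = 3.
So the shutdown price is €3.

€3 per unit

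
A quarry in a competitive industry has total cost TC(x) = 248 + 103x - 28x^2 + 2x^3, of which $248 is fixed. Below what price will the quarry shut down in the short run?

$5 per unit

The firm shuts down when price falls below the minimum of average variable cost. AVC = VC/x = 103 - 28x + 2x^2.
dAVC/dx = -28 + 4x = 0 gives x = 7. min AVC = 103 - 28·7 + 2·7^2 = 5.
So the shutdown price is $5.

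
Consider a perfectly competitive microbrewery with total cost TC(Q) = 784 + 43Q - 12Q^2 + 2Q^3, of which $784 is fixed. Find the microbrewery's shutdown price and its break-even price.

Shutdown price = $25; break-even price = $169

AVC = 43 - 12Q + 2Q^2; minimized at Q = 3, giving min AVC = $25. That is the shutdown price.
ATC = 784/Q + 43 - 12Q + 2Q^2. Setting dATC/dQ = −784/Q^2 − 12 + 4Q = 0 gives Q = 7 (since 4·7^3 − 12·7^2 = 784).
min ATC = 784/7 + 43 − 12·7 + 2·7^2 = $169. That is the break-even price.
Between these two prices the firm operates at a loss; above $169 it earns a profit.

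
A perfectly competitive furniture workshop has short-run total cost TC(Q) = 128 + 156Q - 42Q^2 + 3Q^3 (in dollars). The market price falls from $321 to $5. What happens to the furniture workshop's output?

MC = 156 - 84Q + 9Q^2; the shutdown threshold is min AVC = $9 (at Q = 7).
With P = $321 above the shutdown price, P = MC gives Q = 11.
At P = $5 < min AVC = $9, price no longer covers variable cost at any output, so the firm shuts down: Q = 0.

Output falls from 11 to 0 (the firm shuts down)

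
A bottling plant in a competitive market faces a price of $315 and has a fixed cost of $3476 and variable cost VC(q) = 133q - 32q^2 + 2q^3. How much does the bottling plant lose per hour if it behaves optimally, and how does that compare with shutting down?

Profit = -$96 at q = 13

AVC = 133 - 32q + 2q^2 has its minimum $5 at q = 8; price $315 clears that bar, so the firm operates.
With MC = 133 - 64q + 6q^2, P = MC on the upward-sloping part at q* = 13.
TR = 315·13 = 4095. TC = 3476 + 715 = 4191. Profit = 4095 − 4191 = -$96.
By producing, the firm covers all variable cost plus $3380 of fixed cost; shutting down would lose the full $3476.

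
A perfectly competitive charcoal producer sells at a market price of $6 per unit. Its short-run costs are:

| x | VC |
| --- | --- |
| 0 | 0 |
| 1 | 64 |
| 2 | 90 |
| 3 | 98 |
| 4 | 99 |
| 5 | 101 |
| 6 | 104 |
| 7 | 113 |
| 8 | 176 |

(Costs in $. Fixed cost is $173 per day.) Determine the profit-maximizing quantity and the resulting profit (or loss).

x = 0 (shut down); profit = -$173

Compute π = P·x − TC at each output: x=0: -173; x=1: -231; x=2: -251; x=3: -253; x=4: -248; x=5: -244; x=6: -241; x=7: -244; x=8: -301.
Profit is highest at x = 0. Equivalently, the lowest AVC in the table is 113/7 ≈ $16.14 at x = 7, and P = $6 falls below it — price never covers variable cost, so the firm shuts down and loses only its fixed cost.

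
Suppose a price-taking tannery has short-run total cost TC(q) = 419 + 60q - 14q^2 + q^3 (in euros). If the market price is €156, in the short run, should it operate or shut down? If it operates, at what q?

Produce at q = 12

Variable cost is VC = 60q - 14q^2 + q^3, so AVC = VC/q = 60 - 14q + q^2 and MC = dTC/dq = 60 - 28q + 3q^2.
The AVC parabola has its vertex at q = 14/2 = 7, where AVC = 60 - 14·7 + 7^2 = €11.
Because €156 ≥ €11, revenue can cover variable cost; the firm operates.
P = MC gives -96 - 28q + 3q^2 = 0, with roots -8/3 and 12. Take the larger (rising MC): q* = 12.
Check: AVC at q = 12 is €36 ≤ P, so revenue covers variable cost.
Profit = P·q − TC = 156·12 − 851 = €1021.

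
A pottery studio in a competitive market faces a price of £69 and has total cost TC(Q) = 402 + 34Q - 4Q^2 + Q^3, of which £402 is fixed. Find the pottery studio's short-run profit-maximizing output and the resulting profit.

AVC = 34 - 4Q + Q^2; min AVC = £30 at Q = 2. Since P = £69 ≥ min AVC, the firm produces.
MC = 34 - 8Q + 3Q^2. Setting P = MC and taking the root on the rising branch gives Q* = 5.
TR = 69·5 = 345. TC = 402 + 195 = 597. Profit = 345 − 597 = -£252.
Shutting down would mean losing the fixed cost of £402, so operating at a loss of £252 is better by £150.

Profit = -£252 at Q = 5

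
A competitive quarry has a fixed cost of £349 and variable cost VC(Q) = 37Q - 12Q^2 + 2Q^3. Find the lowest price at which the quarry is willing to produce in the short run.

£19 per unit

The firm shuts down when price falls below the minimum of average variable cost. AVC = VC/Q = 37 - 12Q + 2Q^2.
dAVC/dQ = -12 + 4Q = 0 gives Q = 3. min AVC = 37 - 12·3 + 2·3^2 = 19.
The firm shuts down for any P below £19.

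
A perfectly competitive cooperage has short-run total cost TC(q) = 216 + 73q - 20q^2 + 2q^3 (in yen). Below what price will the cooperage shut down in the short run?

Short-run supply begins at min AVC. From VC = 73q - 20q^2 + 2q^3, AVC = 73 - 20q + 2q^2.
dAVC/dq = -20 + 4q = 0 gives q = 5. min AVC = 73 - 20·5 + 2·5^2 = 23.
So the shutdown price is ¥23.

¥23 per unit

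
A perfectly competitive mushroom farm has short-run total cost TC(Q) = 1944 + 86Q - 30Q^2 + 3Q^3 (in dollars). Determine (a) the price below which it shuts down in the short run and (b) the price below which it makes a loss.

Shutdown price = $11; break-even price = $275

Shutdown price = min AVC. AVC = 86 - 30Q + 3Q^2, with vertex at Q = 5 and minimum $11.
ATC = 1944/Q + 86 - 30Q + 3Q^2. Setting dATC/dQ = −1944/Q^2 − 30 + 6Q = 0 gives Q = 9 (since 6·9^3 − 30·9^2 = 1944).
min ATC = 1944/9 + 86 − 30·9 + 3·9^2 = $275. That is the break-even price.
Between these two prices the firm operates at a loss; above $275 it earns a profit.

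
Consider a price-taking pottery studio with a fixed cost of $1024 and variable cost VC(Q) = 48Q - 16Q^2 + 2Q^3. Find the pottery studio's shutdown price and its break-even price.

Shutdown price = $16; break-even price = $176

Shutdown price = min AVC. AVC = 48 - 16Q + 2Q^2, with vertex at Q = 4 and minimum $16.
ATC = 1024/Q + 48 - 16Q + 2Q^2. Setting dATC/dQ = −1024/Q^2 − 16 + 4Q = 0 gives Q = 8 (since 4·8^3 − 16·8^2 = 1024).
min ATC = 1024/8 + 48 − 16·8 + 2·8^2 = $176. That is the break-even price.
For $16 ≤ P < $176 the firm produces at a loss; below $16 it shuts down.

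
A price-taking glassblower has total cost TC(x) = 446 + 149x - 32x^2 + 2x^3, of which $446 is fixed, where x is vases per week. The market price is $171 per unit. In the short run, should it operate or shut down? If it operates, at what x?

Produce at x = 11

Strip out fixed cost: VC = 149x - 32x^2 + 2x^3. Then AVC = 149 - 32x + 2x^2 and MC = 149 - 64x + 6x^2.
The AVC parabola has its vertex at x = 32/4 = 8, where AVC = 149 - 32·8 + 2·8^2 = $21.
Since P = $171 ≥ min AVC = $21, price covers variable cost and the firm should produce.
Solving P = MC: -22 - 64x + 6x^2 = 0 ⇒ x = -1/3 or 11. On the upward-sloping branch, x* = 11.
Check: AVC at x = 11 is $39 ≤ P, so revenue covers variable cost.
Profit = P·x − TC = 171·11 − 875 = $1006.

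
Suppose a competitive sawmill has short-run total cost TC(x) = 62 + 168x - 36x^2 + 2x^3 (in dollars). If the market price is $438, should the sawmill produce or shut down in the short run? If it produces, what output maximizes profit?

From TC, MC = TC'(x) = 168 - 72x + 6x^2 and AVC = VC/x = 168 - 36x + 2x^2.
The AVC parabola has its vertex at x = 36/4 = 9, where AVC = 168 - 36·9 + 2·9^2 = $6.
Since P = $438 ≥ min AVC = $6, price covers variable cost and the firm should produce.
Solving P = MC: -270 - 72x + 6x^2 = 0 ⇒ x = -3 or 15. On the upward-sloping branch, x* = 15.
Check: AVC at x = 15 is $78 ≤ P, so revenue covers variable cost.
Profit = P·x − TC = 438·15 − 1232 = $5338.

Produce at x = 15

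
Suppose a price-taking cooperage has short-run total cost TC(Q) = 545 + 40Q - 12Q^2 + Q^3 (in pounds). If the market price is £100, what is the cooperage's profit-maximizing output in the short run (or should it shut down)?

Produce at Q = 10

Variable cost is VC = 40Q - 12Q^2 + Q^3, so AVC = VC/Q = 40 - 12Q + Q^2 and MC = dTC/dQ = 40 - 24Q + 3Q^2.
AVC hits its minimum where MC = AVC, at Q = 6, giving min AVC = 40 - 12·6 + 6^2 = £4.
P = £100 exceeds min AVC = £4, so the firm stays open.
P = MC gives -60 - 24Q + 3Q^2 = 0, with roots -2 and 10. Take the larger (rising MC): Q* = 10.
Check: AVC at Q = 10 is £20 ≤ P, so revenue covers variable cost.
Profit = P·Q − TC = 100·10 − 745 = £255.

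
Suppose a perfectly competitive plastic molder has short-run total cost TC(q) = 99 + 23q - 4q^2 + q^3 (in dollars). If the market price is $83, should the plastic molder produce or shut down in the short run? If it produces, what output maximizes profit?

Produce at q = 6

From TC, MC = TC'(q) = 23 - 8q + 3q^2 and AVC = VC/q = 23 - 4q + q^2.
AVC hits its minimum where MC = AVC, at q = 2, giving min AVC = 23 - 4·2 + 2^2 = $19.
Since P = $83 ≥ min AVC = $19, price covers variable cost and the firm should produce.
P = MC gives -60 - 8q + 3q^2 = 0, with roots -10/3 and 6. Take the larger (rising MC): q* = 6.
Check: AVC at q = 6 is $35 ≤ P, so revenue covers variable cost.
Profit = P·q − TC = 83·6 − 309 = $189.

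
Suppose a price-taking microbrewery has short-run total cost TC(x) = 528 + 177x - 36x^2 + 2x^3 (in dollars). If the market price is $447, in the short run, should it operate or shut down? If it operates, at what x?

Produce at x = 15

Strip out fixed cost: VC = 177x - 36x^2 + 2x^3. Then AVC = 177 - 36x + 2x^2 and MC = 177 - 72x + 6x^2.
AVC hits its minimum where MC = AVC, at x = 9, giving min AVC = 177 - 36·9 + 2·9^2 = $15.
P = $447 exceeds min AVC = $15, so the firm stays open.
Set P = MC: 447 = 177 - 72x + 6x^2 → -270 - 72x + 6x^2 = 0. The roots are x = -3 and x = 15; the profit-maximizing output is on the rising part of MC, so x* = 15.
Check: AVC at x = 15 is $87 ≤ P, so revenue covers variable cost.
Profit = P·x − TC = 447·15 − 1833 = $4872.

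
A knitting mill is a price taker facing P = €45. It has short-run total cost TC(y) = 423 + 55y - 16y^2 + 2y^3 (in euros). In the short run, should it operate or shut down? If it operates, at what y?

From TC, MC = TC'(y) = 55 - 32y + 6y^2 and AVC = VC/y = 55 - 16y + 2y^2.
AVC hits its minimum where MC = AVC, at y = 4, giving min AVC = 55 - 16·4 + 2·4^2 = €23.
P = €45 exceeds min AVC = €23, so the firm stays open.
P = MC gives 10 - 32y + 6y^2 = 0, with roots 1/3 and 5. Take the larger (rising MC): y* = 5.
Check: AVC at y = 5 is €25 ≤ P, so revenue covers variable cost.
Profit = P·y − TC = 45·5 − 548 = -€323, a loss, but smaller than the €423 fixed cost the firm would lose by shutting down.

Produce at y = 5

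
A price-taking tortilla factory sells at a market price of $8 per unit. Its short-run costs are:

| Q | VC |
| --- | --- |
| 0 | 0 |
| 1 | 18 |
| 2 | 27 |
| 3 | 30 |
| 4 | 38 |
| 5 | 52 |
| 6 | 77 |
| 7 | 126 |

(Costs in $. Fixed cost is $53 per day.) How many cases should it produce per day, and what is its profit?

Compute π = P·Q − TC at each output: Q=0: -53; Q=1: -63; Q=2: -64; Q=3: -59; Q=4: -59; Q=5: -65; Q=6: -82; Q=7: -123.
Profit is highest at Q = 0. Equivalently, the lowest AVC in the table is 38/4 ≈ $9.50 at Q = 4, and P = $8 falls below it — price never covers variable cost, so the firm shuts down and loses only its fixed cost.

Q = 0 (shut down); profit = -$53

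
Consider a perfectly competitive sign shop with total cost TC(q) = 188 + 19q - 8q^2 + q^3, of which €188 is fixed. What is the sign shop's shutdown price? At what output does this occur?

€3 per unit, at q = 4

The shutdown price is the minimum of AVC. VC = 19q - 8q^2 + q^3, so AVC = 19 - 8q + q^2.
dAVC/dq = -8 + 2q = 0 gives q = 4. min AVC = 19 - 8·4 + 4^2 = 3.
The firm shuts down for any P below €3.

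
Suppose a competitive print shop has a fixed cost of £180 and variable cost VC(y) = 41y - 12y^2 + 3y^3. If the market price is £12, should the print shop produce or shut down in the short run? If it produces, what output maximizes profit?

Shut down

From TC, MC = TC'(y) = 41 - 24y + 9y^2 and AVC = VC/y = 41 - 12y + 3y^2.
AVC hits its minimum where MC = AVC, at y = 2, giving min AVC = 41 - 12·2 + 3·2^2 = £29.
P = £12 lies below min AVC = £29; no output level covers variable cost.
The firm minimizes its loss by shutting down and losing only its fixed cost of £180.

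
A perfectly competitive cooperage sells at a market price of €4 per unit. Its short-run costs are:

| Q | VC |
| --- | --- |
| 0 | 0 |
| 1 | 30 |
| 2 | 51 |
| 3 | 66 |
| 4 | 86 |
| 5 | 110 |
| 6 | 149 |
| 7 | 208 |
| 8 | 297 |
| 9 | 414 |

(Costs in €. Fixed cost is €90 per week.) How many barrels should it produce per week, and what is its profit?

Profit at each row (π = 4Q − TC): Q=0: -90; Q=1: -116; Q=2: -133; Q=3: -144; Q=4: -160; Q=5: -180; Q=6: -215; Q=7: -270; Q=8: -355; Q=9: -468.
Profit is highest at Q = 0. Equivalently, the lowest AVC in the table is 86/4 ≈ €21.50 at Q = 4, and P = €4 falls below it — price never covers variable cost, so the firm shuts down and loses only its fixed cost.

Q = 0 (shut down); profit = -€90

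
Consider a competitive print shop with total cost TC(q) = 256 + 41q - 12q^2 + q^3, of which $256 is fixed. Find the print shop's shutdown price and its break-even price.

AVC = 41 - 12q + q^2; minimized at q = 6, giving min AVC = $5. That is the shutdown price.
ATC = 256/q + 41 - 12q + q^2. Setting dATC/dq = −256/q^2 − 12 + 2q = 0 gives q = 8 (since 2·8^3 − 12·8^2 = 256).
min ATC = 256/8 + 41 − 12·8 + 8^2 = $41. That is the break-even price.
Between these two prices the firm operates at a loss; above $41 it earns a profit.

Shutdown price = $5; break-even price = $41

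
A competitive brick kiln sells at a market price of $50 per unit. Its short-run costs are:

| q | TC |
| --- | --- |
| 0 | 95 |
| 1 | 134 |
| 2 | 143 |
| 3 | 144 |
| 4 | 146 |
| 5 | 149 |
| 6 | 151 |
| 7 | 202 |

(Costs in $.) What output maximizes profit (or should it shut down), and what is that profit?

q = 6; profit = $149

Tabulate TR − TC: q=0: -95; q=1: -84; q=2: -43; q=3: 6; q=4: 54; q=5: 101; q=6: 149; q=7: 148.
Profit is maximized at q = 6. AVC there is 56/6 = $9.33 ≤ P, so producing beats shutting down (which would give -$95).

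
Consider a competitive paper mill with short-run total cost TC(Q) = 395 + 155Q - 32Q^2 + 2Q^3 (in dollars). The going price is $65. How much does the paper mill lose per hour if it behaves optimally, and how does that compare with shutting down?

AVC = 155 - 32Q + 2Q^2; min AVC = $27 at Q = 8. Since P = $65 ≥ min AVC, the firm produces.
MC = 155 - 64Q + 6Q^2. Setting P = MC and taking the root on the rising branch gives Q* = 9.
TR = 65·9 = 585. TC = 395 + 261 = 656. Profit = 585 − 656 = -$71.
Shutting down would mean losing the fixed cost of $395, so operating at a loss of $71 is better by $324.

Profit = -$71 at Q = 9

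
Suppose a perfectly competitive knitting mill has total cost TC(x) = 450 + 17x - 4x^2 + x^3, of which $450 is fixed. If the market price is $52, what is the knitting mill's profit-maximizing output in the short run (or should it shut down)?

Produce at x = 5

From TC, MC = TC'(x) = 17 - 8x + 3x^2 and AVC = VC/x = 17 - 4x + x^2.
AVC is minimized where dAVC/dx = -4 + 2x = 0, at x = 2; min AVC = 17 - 4·2 + 2^2 = $13.
Because $52 ≥ $13, revenue can cover variable cost; the firm operates.
Solving P = MC: -35 - 8x + 3x^2 = 0 ⇒ x = -7/3 or 5. On the upward-sloping branch, x* = 5.
Check: AVC at x = 5 is $22 ≤ P, so revenue covers variable cost.
Profit = P·x − TC = 52·5 − 560 = -$300, a loss, but smaller than the $450 fixed cost the firm would lose by shutting down.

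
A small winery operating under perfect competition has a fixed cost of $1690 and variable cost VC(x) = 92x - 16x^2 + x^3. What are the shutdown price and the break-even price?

AVC = 92 - 16x + x^2; minimized at x = 8, giving min AVC = $28. That is the shutdown price.
ATC = 1690/x + 92 - 16x + x^2. Setting dATC/dx = −1690/x^2 − 16 + 2x = 0 gives x = 13 (since 2·13^3 − 16·13^2 = 1690).
min ATC = 1690/13 + 92 − 16·13 + 13^2 = $183. That is the break-even price.
Between these two prices the firm operates at a loss; above $183 it earns a profit.

Shutdown price = $28; break-even price = $183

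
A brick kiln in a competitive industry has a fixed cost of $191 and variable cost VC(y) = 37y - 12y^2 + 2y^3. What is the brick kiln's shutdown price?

The firm shuts down when price falls below the minimum of average variable cost. AVC = VC/y = 37 - 12y + 2y^2.
At the minimum of AVC, MC = AVC. MC = 37 - 24y + 6y^2; setting MC = AVC gives 4y^2 - 12y = 0, so y = 3. min AVC = 19.
So the shutdown price is $19.

$19 per unit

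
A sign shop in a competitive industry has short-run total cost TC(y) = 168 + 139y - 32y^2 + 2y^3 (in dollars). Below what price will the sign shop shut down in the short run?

$11 per unit

The shutdown price is the minimum of AVC. VC = 139y - 32y^2 + 2y^3, so AVC = 139 - 32y + 2y^2.
dAVC/dy = -32 + 4y = 0 gives y = 8. min AVC = 139 - 32·8 + 2·8^2 = 11.
For P < $11 the firm produces nothing.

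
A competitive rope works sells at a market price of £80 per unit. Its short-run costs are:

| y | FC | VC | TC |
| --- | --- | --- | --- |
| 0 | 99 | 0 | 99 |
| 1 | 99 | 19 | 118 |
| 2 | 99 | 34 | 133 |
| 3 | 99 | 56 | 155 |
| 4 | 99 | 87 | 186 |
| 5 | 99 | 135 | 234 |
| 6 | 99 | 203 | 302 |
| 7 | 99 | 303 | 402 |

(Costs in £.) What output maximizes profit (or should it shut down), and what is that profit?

y = 6; profit = £178

Profit at each row (π = 80y − TC): y=0: -99; y=1: -38; y=2: 27; y=3: 85; y=4: 134; y=5: 166; y=6: 178; y=7: 158.
Profit is maximized at y = 6. AVC there is 203/6 = £33.83 ≤ P, so producing beats shutting down (which would give -£99).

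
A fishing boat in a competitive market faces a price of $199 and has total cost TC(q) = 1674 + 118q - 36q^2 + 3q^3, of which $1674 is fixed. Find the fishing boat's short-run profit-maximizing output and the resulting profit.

Profit = -$216 at q = 9

AVC = 118 - 36q + 3q^2; min AVC = $10 at q = 6. Since P = $199 ≥ min AVC, the firm produces.
With MC = 118 - 72q + 9q^2, P = MC on the upward-sloping part at q* = 9.
TR = 199·9 = 1791. TC = 1674 + 333 = 2007. Profit = 1791 − 2007 = -$216.
Shutting down would mean losing the fixed cost of $1674, so operating at a loss of $216 is better by $1458.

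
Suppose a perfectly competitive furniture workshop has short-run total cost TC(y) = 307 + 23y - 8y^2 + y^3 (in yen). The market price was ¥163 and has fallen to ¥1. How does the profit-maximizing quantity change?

AVC = 23 - 8y + y^2, minimized at y = 4 where min AVC = ¥7. MC = 23 - 16y + 3y^2.
With P = ¥163 above the shutdown price, P = MC gives y = 10.
At P = ¥1 < min AVC = ¥7, price no longer covers variable cost at any output, so the firm shuts down: y = 0.

Output falls from 10 to 0 (the firm shuts down)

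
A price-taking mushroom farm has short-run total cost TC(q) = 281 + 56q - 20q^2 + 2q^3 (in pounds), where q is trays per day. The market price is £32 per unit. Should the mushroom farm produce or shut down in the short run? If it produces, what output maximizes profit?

Strip out fixed cost: VC = 56q - 20q^2 + 2q^3. Then AVC = 56 - 20q + 2q^2 and MC = 56 - 40q + 6q^2.
The AVC parabola has its vertex at q = 20/4 = 5, where AVC = 56 - 20·5 + 2·5^2 = £6.
Because £32 ≥ £6, revenue can cover variable cost; the firm operates.
Set P = MC: 32 = 56 - 40q + 6q^2 → 24 - 40q + 6q^2 = 0. The roots are q = 2/3 and q = 6; the profit-maximizing output is on the rising part of MC, so q* = 6.
Check: AVC at q = 6 is £8 ≤ P, so revenue covers variable cost.
Profit = P·q − TC = 32·6 − 329 = -£137, a loss, but smaller than the £281 fixed cost the firm would lose by shutting down.

Produce at q = 6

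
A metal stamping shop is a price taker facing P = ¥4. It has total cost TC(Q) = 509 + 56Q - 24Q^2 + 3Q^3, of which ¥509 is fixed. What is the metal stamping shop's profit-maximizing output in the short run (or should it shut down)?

Shut down

From TC, MC = TC'(Q) = 56 - 48Q + 9Q^2 and AVC = VC/Q = 56 - 24Q + 3Q^2.
AVC hits its minimum where MC = AVC, at Q = 4, giving min AVC = 56 - 24·4 + 3·4^2 = ¥8.
Since P = ¥4 < min AVC = ¥8, price fails to cover variable cost at any output.
Best response: produce nothing and absorb the ¥509 fixed cost.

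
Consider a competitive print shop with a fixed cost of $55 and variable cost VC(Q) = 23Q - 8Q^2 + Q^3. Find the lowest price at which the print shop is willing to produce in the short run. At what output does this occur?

$7 per unit, at Q = 4

Short-run supply begins at min AVC. From VC = 23Q - 8Q^2 + Q^3, AVC = 23 - 8Q + Q^2.
At the minimum of AVC, MC = AVC. MC = 23 - 16Q + 3Q^2; setting MC = AVC gives 2Q^2 - 8Q = 0, so Q = 4. min AVC = 7.
The firm shuts down for any P below $7.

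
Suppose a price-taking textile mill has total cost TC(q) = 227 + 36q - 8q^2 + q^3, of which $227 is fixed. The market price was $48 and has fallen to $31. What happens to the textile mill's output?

MC = 36 - 16q + 3q^2; the shutdown threshold is min AVC = $20 (at q = 4).
At P = $48 ≥ min AVC, set P = MC on the rising branch: q = 6.
At P = $31 ≥ min AVC, set P = MC: q = 5. The firm stays open but cuts output.

Output falls from 6 to 5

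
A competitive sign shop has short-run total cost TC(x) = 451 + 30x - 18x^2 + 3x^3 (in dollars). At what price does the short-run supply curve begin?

$3 per unit

The firm shuts down when price falls below the minimum of average variable cost. AVC = VC/x = 30 - 18x + 3x^2.
At the minimum of AVC, MC = AVC. MC = 30 - 36x + 9x^2; setting MC = AVC gives 6x^2 - 18x = 0, so x = 3. min AVC = 3.
For P < $3 the firm produces nothing.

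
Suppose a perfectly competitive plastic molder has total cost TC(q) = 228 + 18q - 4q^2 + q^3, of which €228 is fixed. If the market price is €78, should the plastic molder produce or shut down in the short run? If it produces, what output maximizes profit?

Strip out fixed cost: VC = 18q - 4q^2 + q^3. Then AVC = 18 - 4q + q^2 and MC = 18 - 8q + 3q^2.
AVC hits its minimum where MC = AVC, at q = 2, giving min AVC = 18 - 4·2 + 2^2 = €14.
P = €78 exceeds min AVC = €14, so the firm stays open.
Set P = MC: 78 = 18 - 8q + 3q^2 → -60 - 8q + 3q^2 = 0. The roots are q = -10/3 and q = 6; the profit-maximizing output is on the rising part of MC, so q* = 6.
Check: AVC at q = 6 is €30 ≤ P, so revenue covers variable cost.
Profit = P·q − TC = 78·6 − 408 = €60.

Produce at q = 6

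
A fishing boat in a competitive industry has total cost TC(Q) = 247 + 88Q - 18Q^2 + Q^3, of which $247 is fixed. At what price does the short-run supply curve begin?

$7 per unit

The firm shuts down when price falls below the minimum of average variable cost. AVC = VC/Q = 88 - 18Q + Q^2.
dAVC/dQ = -18 + 2Q = 0 gives Q = 9. min AVC = 88 - 18·9 + 9^2 = 7.
For P < $7 the firm produces nothing.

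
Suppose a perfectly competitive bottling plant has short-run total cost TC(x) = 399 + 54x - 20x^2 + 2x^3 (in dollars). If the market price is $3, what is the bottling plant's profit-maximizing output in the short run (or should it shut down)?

Strip out fixed cost: VC = 54x - 20x^2 + 2x^3. Then AVC = 54 - 20x + 2x^2 and MC = 54 - 40x + 6x^2.
The AVC parabola has its vertex at x = 20/4 = 5, where AVC = 54 - 20·5 + 2·5^2 = $4.
Since P = $3 < min AVC = $4, price fails to cover variable cost at any output.
Shutting down limits the loss to fixed cost, $399.

Shut down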